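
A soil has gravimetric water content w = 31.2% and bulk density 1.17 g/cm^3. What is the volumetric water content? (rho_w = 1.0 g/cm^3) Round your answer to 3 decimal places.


Step 1: theta = (w / 100) * BD / rho_w
Step 2: theta = (31.2 / 100) * 1.17 / 1.0
Step 3: theta = 0.312 * 1.17
Step 4: theta = 0.365

0.365


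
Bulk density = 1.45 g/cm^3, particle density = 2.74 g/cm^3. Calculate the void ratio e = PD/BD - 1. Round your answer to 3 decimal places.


Step 1: e = PD / BD - 1
Step 2: e = 2.74 / 1.45 - 1
Step 3: e = 1.88966 - 1
Step 4: e = 0.89

0.89


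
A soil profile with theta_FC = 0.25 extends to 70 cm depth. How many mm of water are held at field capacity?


Step 1: Water (mm) = theta_FC * depth (cm) * 10
Step 2: Water = 0.25 * 70 * 10
Step 3: Water = 175.0 mm

175.0


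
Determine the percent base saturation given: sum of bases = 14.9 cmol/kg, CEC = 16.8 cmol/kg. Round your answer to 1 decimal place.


Step 1: BS = 100 * (sum of bases) / CEC
Step 2: BS = 100 * 14.9 / 16.8
Step 3: BS = 88.7%

88.7


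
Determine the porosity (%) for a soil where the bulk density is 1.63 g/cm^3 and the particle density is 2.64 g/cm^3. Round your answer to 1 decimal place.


Step 1: Formula: n = 100 * (1 - BD / PD)
Step 2: n = 100 * (1 - 1.63 / 2.64)
Step 3: n = 100 * (1 - 0.61742)
Step 4: n = 38.3%

38.3


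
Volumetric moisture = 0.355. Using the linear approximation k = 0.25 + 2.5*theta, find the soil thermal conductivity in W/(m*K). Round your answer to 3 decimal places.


Step 1: k = 0.25 + 2.5 * theta
Step 2: k = 0.25 + 2.5 * 0.355
Step 3: k = 0.25 + 0.888
Step 4: k = 1.138 W/(m*K)

1.138


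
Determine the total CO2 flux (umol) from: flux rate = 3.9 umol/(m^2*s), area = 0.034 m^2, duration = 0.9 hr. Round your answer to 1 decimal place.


Step 1: Convert time to seconds: 0.9 hr * 3600 = 3240.0 s
Step 2: Total = flux * area * time_s
Step 3: Total = 3.9 * 0.034 * 3240.0
Step 4: Total = 429.6 umol

429.6


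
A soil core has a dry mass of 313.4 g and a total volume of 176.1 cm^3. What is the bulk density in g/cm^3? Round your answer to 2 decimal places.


Step 1: Identify the formula: BD = dry mass / volume
Step 2: Substitute values: BD = 313.4 / 176.1
Step 3: BD = 1.78 g/cm^3

1.78


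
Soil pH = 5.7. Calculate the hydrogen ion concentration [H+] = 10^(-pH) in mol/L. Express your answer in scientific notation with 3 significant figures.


Step 1: [H+] = 10^(-pH)
Step 2: [H+] = 10^(-5.7)
Step 3: [H+] = 2.00e-06 mol/L

2.00e-06


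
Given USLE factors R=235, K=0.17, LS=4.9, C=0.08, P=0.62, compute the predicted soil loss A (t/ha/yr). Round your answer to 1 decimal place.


Step 1: A = R * K * LS * C * P
Step 2: R * K = 235 * 0.17 = 39.95
Step 3: (R*K) * LS = 39.95 * 4.9 = 195.755
Step 4: * C * P = 195.755 * 0.08 * 0.62 = 9.7
Step 5: A = 9.7 t/(ha*yr)

9.7


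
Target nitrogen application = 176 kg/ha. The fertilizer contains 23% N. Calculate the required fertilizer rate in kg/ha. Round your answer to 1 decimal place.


Step 1: Fertilizer rate = target N / (N content / 100)
Step 2: Rate = 176 / (23 / 100)
Step 3: Rate = 176 / 0.23
Step 4: Rate = 765.2 kg/ha

765.2


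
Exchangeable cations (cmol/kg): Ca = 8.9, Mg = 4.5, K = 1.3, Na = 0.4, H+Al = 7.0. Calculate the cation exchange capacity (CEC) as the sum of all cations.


Step 1: CEC = Ca + Mg + K + Na + (H+Al)
Step 2: CEC = 8.9 + 4.5 + 1.3 + 0.4 + 7.0
Step 3: CEC = 22.1 cmol/kg

22.1


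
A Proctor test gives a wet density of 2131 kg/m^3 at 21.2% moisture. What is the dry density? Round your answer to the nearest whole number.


Step 1: Dry density = wet density / (1 + w/100)
Step 2: Dry density = 2131 / (1 + 21.2/100)
Step 3: Dry density = 2131 / 1.212
Step 4: Dry density = 1758 kg/m^3

1758


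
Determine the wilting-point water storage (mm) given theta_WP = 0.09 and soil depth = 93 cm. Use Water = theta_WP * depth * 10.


Step 1: Water (mm) = theta_WP * depth * 10
Step 2: Water = 0.09 * 93 * 10
Step 3: Water = 83.7 mm

83.7


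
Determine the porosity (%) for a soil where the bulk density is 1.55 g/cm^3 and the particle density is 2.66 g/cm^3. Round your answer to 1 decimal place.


Step 1: Formula: n = 100 * (1 - BD / PD)
Step 2: n = 100 * (1 - 1.55 / 2.66)
Step 3: n = 100 * (1 - 0.58271)
Step 4: n = 41.7%

41.7


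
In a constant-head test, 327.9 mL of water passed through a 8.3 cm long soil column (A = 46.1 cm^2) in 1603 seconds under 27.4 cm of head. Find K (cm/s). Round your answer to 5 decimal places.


Step 1: K = Q * L / (A * t * h)
Step 2: Numerator = 327.9 * 8.3 = 2721.57
Step 3: Denominator = 46.1 * 1603 * 27.4 = 2024813.42
Step 4: K = 2721.57 / 2024813.42 = 0.00134 cm/s

0.00134


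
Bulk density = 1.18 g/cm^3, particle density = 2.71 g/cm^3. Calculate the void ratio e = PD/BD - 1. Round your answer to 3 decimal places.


Step 1: e = PD / BD - 1
Step 2: e = 2.71 / 1.18 - 1
Step 3: e = 2.29661 - 1
Step 4: e = 1.297

1.297


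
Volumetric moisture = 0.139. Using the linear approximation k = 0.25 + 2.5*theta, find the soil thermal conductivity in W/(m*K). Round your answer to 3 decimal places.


Step 1: k = 0.25 + 2.5 * theta
Step 2: k = 0.25 + 2.5 * 0.139
Step 3: k = 0.25 + 0.348
Step 4: k = 0.598 W/(m*K)

0.598


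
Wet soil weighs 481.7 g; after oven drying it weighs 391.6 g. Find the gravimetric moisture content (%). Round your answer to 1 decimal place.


Step 1: Water mass = wet - dry = 481.7 - 391.6 = 90.1 g
Step 2: w = 100 * water mass / dry mass
Step 3: w = 100 * 90.1 / 391.6 = 23.0%

23.0


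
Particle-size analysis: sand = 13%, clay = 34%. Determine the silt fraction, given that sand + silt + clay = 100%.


Step 1: sand + silt + clay = 100%
Step 2: silt = 100 - sand - clay
Step 3: silt = 100 - 13 - 34
Step 4: silt = 53%

53


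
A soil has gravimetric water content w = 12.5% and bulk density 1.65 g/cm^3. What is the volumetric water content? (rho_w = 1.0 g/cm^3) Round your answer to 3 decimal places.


Step 1: theta = (w / 100) * BD / rho_w
Step 2: theta = (12.5 / 100) * 1.65 / 1.0
Step 3: theta = 0.125 * 1.65
Step 4: theta = 0.206

0.206


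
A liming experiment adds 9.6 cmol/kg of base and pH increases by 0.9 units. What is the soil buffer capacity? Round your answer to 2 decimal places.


Step 1: BC = change in base / change in pH
Step 2: BC = 9.6 / 0.9
Step 3: BC = 10.67 cmol/(kg*pH unit)

10.67


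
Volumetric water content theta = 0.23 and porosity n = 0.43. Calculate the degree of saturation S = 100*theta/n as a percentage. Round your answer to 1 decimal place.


Step 1: S = 100 * theta_v / n
Step 2: S = 100 * 0.23 / 0.43
Step 3: S = 53.5%

53.5


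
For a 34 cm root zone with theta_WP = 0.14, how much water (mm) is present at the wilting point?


Step 1: Water (mm) = theta_WP * depth * 10
Step 2: Water = 0.14 * 34 * 10
Step 3: Water = 47.6 mm

47.6


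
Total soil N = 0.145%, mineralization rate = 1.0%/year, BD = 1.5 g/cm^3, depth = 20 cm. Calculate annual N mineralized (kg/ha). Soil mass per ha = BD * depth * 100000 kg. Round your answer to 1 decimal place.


Step 1: Soil mass per ha = BD * depth * 100000 = 1.5 * 20 * 100000 = 3000000 kg
Step 2: Total N pool = soil mass * N%/100 = 3000000 * 0.145/100 = 4350.0 kg/ha
Step 3: N mineralized = N pool * rate%/100 = 4350.0 * 1.0/100 = 43.5 kg/ha/yr

43.5


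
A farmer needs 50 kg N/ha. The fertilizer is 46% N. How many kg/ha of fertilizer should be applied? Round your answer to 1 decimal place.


Step 1: Fertilizer rate = target N / (N content / 100)
Step 2: Rate = 50 / (46 / 100)
Step 3: Rate = 50 / 0.46
Step 4: Rate = 108.7 kg/ha

108.7


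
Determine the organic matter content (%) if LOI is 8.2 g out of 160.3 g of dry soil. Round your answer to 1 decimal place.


Step 1: OM% = 100 * LOI / sample mass
Step 2: OM = 100 * 8.2 / 160.3
Step 3: OM = 5.1%

5.1


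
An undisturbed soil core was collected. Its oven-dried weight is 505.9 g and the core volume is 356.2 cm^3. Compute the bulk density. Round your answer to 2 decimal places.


Step 1: Identify the formula: BD = dry mass / volume
Step 2: Substitute values: BD = 505.9 / 356.2
Step 3: BD = 1.42 g/cm^3

1.42


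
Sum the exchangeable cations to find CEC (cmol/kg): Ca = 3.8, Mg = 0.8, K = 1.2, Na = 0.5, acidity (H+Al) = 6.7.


Step 1: CEC = Ca + Mg + K + Na + (H+Al)
Step 2: CEC = 3.8 + 0.8 + 1.2 + 0.5 + 6.7
Step 3: CEC = 13.0 cmol/kg

13.0


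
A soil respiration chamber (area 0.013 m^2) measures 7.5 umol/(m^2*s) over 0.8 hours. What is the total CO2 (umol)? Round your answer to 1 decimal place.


Step 1: Convert time to seconds: 0.8 hr * 3600 = 2880.0 s
Step 2: Total = flux * area * time_s
Step 3: Total = 7.5 * 0.013 * 2880.0
Step 4: Total = 280.8 umol

280.8


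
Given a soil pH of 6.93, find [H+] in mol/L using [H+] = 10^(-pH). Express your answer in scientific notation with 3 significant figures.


Step 1: [H+] = 10^(-pH)
Step 2: [H+] = 10^(-6.93)
Step 3: [H+] = 1.17e-07 mol/L

1.17e-07


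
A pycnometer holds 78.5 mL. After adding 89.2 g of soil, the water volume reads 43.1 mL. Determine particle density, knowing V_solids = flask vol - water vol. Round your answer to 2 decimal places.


Step 1: Volume of solids = flask volume - water volume with soil
Step 2: V_solids = 78.5 - 43.1 = 35.4 mL
Step 3: Particle density = mass / V_solids = 89.2 / 35.4 = 2.52 g/cm^3

2.52


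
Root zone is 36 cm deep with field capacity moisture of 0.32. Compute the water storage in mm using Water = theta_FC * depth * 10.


Step 1: Water (mm) = theta_FC * depth (cm) * 10
Step 2: Water = 0.32 * 36 * 10
Step 3: Water = 115.2 mm

115.2


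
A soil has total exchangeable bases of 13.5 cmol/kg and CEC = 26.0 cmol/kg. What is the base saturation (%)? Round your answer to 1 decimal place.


Step 1: BS = 100 * (sum of bases) / CEC
Step 2: BS = 100 * 13.5 / 26.0
Step 3: BS = 51.9%

51.9


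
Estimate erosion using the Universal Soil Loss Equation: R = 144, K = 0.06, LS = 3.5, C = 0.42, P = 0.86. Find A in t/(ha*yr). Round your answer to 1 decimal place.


Step 1: A = R * K * LS * C * P
Step 2: R * K = 144 * 0.06 = 8.64
Step 3: (R*K) * LS = 8.64 * 3.5 = 30.24
Step 4: * C * P = 30.24 * 0.42 * 0.86 = 10.9
Step 5: A = 10.9 t/(ha*yr)

10.9


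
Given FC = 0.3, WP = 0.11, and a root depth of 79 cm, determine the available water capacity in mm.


Step 1: Available water = (FC - WP) * depth * 10
Step 2: AW = (0.3 - 0.11) * 79 * 10
Step 3: AW = 0.19 * 79 * 10
Step 4: AW = 150.1 mm

150.1


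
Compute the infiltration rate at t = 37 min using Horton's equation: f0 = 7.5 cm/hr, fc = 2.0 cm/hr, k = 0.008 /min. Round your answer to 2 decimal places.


Step 1: f = fc + (f0 - fc) * exp(-k * t)
Step 2: exp(-0.008 * 37) = 0.743787
Step 3: f = 2.0 + (7.5 - 2.0) * 0.743787
Step 4: f = 2.0 + 5.5 * 0.743787
Step 5: f = 6.09 cm/hr

6.09


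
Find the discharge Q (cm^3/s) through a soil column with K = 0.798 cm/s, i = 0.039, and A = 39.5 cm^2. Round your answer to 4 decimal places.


Step 1: Apply Darcy's law: Q = K * i * A
Step 2: Q = 0.798 * 0.039 * 39.5
Step 3: Q = 1.2293 cm^3/s

1.2293


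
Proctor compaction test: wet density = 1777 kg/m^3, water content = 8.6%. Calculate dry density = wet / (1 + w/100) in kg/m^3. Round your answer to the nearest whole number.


Step 1: Dry density = wet density / (1 + w/100)
Step 2: Dry density = 1777 / (1 + 8.6/100)
Step 3: Dry density = 1777 / 1.086
Step 4: Dry density = 1636 kg/m^3

1636


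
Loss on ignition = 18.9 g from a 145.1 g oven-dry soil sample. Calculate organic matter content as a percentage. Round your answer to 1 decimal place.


Step 1: OM% = 100 * LOI / sample mass
Step 2: OM = 100 * 18.9 / 145.1
Step 3: OM = 13.0%

13.0


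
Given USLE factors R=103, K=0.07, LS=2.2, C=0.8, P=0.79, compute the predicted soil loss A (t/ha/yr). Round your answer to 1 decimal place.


Step 1: A = R * K * LS * C * P
Step 2: R * K = 103 * 0.07 = 7.21
Step 3: (R*K) * LS = 7.21 * 2.2 = 15.862
Step 4: * C * P = 15.862 * 0.8 * 0.79 = 10.0
Step 5: A = 10.0 t/(ha*yr)

10.0


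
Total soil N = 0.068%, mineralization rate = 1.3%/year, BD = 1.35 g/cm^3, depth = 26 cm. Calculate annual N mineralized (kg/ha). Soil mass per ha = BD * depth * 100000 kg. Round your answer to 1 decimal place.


Step 1: Soil mass per ha = BD * depth * 100000 = 1.35 * 26 * 100000 = 3510000 kg
Step 2: Total N pool = soil mass * N%/100 = 3510000 * 0.068/100 = 2386.8 kg/ha
Step 3: N mineralized = N pool * rate%/100 = 2386.8 * 1.3/100 = 31.0 kg/ha/yr

31.0


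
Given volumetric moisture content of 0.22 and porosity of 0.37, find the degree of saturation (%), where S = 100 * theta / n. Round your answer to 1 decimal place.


Step 1: S = 100 * theta_v / n
Step 2: S = 100 * 0.22 / 0.37
Step 3: S = 59.5%

59.5


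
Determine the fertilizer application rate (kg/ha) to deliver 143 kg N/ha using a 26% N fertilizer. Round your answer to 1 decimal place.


Step 1: Fertilizer rate = target N / (N content / 100)
Step 2: Rate = 143 / (26 / 100)
Step 3: Rate = 143 / 0.26
Step 4: Rate = 550.0 kg/ha

550.0


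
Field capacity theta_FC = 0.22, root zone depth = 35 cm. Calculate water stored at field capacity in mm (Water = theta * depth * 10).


Step 1: Water (mm) = theta_FC * depth (cm) * 10
Step 2: Water = 0.22 * 35 * 10
Step 3: Water = 77.0 mm

77.0


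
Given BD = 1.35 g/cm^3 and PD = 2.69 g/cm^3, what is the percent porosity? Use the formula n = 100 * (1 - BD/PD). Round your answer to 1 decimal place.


Step 1: Formula: n = 100 * (1 - BD / PD)
Step 2: n = 100 * (1 - 1.35 / 2.69)
Step 3: n = 100 * (1 - 0.50186)
Step 4: n = 49.8%

49.8


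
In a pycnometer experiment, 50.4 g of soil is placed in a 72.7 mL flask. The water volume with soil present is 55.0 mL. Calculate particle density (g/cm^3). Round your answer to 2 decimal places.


Step 1: Volume of solids = flask volume - water volume with soil
Step 2: V_solids = 72.7 - 55.0 = 17.7 mL
Step 3: Particle density = mass / V_solids = 50.4 / 17.7 = 2.85 g/cm^3

2.85


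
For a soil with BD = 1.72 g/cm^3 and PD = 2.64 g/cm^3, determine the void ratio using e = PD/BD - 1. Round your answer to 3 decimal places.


Step 1: e = PD / BD - 1
Step 2: e = 2.64 / 1.72 - 1
Step 3: e = 1.53488 - 1
Step 4: e = 0.535

0.535


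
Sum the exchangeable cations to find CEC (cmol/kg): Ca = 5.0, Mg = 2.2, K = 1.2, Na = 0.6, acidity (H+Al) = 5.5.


Step 1: CEC = Ca + Mg + K + Na + (H+Al)
Step 2: CEC = 5.0 + 2.2 + 1.2 + 0.6 + 5.5
Step 3: CEC = 14.5 cmol/kg

14.5


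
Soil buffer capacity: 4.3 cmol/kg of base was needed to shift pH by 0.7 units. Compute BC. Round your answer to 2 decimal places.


Step 1: BC = change in base / change in pH
Step 2: BC = 4.3 / 0.7
Step 3: BC = 6.14 cmol/(kg*pH unit)

6.14


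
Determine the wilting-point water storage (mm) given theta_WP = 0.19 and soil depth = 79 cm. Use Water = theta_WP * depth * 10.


Step 1: Water (mm) = theta_WP * depth * 10
Step 2: Water = 0.19 * 79 * 10
Step 3: Water = 150.1 mm

150.1


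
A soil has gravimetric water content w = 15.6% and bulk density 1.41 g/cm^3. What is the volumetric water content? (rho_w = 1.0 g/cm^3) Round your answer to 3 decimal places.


Step 1: theta = (w / 100) * BD / rho_w
Step 2: theta = (15.6 / 100) * 1.41 / 1.0
Step 3: theta = 0.156 * 1.41
Step 4: theta = 0.22

0.22


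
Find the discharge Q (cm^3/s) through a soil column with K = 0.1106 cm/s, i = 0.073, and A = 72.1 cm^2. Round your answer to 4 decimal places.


Step 1: Apply Darcy's law: Q = K * i * A
Step 2: Q = 0.1106 * 0.073 * 72.1
Step 3: Q = 0.5821 cm^3/s

0.5821


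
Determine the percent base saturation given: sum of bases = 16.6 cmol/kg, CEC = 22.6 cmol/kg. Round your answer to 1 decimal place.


Step 1: BS = 100 * (sum of bases) / CEC
Step 2: BS = 100 * 16.6 / 22.6
Step 3: BS = 73.5%

73.5


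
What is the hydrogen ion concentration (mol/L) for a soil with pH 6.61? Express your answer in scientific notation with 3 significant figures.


Step 1: [H+] = 10^(-pH)
Step 2: [H+] = 10^(-6.61)
Step 3: [H+] = 2.45e-07 mol/L

2.45e-07


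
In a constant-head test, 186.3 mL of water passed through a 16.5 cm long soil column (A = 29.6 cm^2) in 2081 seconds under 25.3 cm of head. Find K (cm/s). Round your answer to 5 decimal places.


Step 1: K = Q * L / (A * t * h)
Step 2: Numerator = 186.3 * 16.5 = 3073.95
Step 3: Denominator = 29.6 * 2081 * 25.3 = 1558419.28
Step 4: K = 3073.95 / 1558419.28 = 0.00197 cm/s

0.00197


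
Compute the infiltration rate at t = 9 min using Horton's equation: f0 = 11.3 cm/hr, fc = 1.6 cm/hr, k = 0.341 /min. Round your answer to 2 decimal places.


Step 1: f = fc + (f0 - fc) * exp(-k * t)
Step 2: exp(-0.341 * 9) = 0.046468
Step 3: f = 1.6 + (11.3 - 1.6) * 0.046468
Step 4: f = 1.6 + 9.7 * 0.046468
Step 5: f = 2.05 cm/hr

2.05


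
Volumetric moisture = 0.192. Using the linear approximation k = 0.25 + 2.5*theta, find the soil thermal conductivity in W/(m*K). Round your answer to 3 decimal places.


Step 1: k = 0.25 + 2.5 * theta
Step 2: k = 0.25 + 2.5 * 0.192
Step 3: k = 0.25 + 0.48
Step 4: k = 0.73 W/(m*K)

0.73


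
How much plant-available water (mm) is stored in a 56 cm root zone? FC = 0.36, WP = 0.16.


Step 1: Available water = (FC - WP) * depth * 10
Step 2: AW = (0.36 - 0.16) * 56 * 10
Step 3: AW = 0.2 * 56 * 10
Step 4: AW = 112.0 mm

112.0


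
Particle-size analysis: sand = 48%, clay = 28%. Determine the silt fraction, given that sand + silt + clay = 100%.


Step 1: sand + silt + clay = 100%
Step 2: silt = 100 - sand - clay
Step 3: silt = 100 - 48 - 28
Step 4: silt = 24%

24


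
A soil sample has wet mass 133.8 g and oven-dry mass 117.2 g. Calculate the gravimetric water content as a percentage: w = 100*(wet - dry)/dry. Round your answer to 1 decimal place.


Step 1: Water mass = wet - dry = 133.8 - 117.2 = 16.6 g
Step 2: w = 100 * water mass / dry mass
Step 3: w = 100 * 16.6 / 117.2 = 14.2%

14.2


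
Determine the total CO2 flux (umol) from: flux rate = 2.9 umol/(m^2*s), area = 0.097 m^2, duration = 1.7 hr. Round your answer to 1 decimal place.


Step 1: Convert time to seconds: 1.7 hr * 3600 = 6120.0 s
Step 2: Total = flux * area * time_s
Step 3: Total = 2.9 * 0.097 * 6120.0
Step 4: Total = 1721.6 umol

1721.6


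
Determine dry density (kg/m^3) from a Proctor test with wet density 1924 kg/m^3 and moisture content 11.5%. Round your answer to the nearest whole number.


Step 1: Dry density = wet density / (1 + w/100)
Step 2: Dry density = 1924 / (1 + 11.5/100)
Step 3: Dry density = 1924 / 1.115
Step 4: Dry density = 1726 kg/m^3

1726


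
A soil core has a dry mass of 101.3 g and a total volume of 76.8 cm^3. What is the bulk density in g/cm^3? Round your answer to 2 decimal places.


Step 1: Identify the formula: BD = dry mass / volume
Step 2: Substitute values: BD = 101.3 / 76.8
Step 3: BD = 1.32 g/cm^3

1.32


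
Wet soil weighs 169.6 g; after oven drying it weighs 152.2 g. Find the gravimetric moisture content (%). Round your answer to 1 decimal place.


Step 1: Water mass = wet - dry = 169.6 - 152.2 = 17.4 g
Step 2: w = 100 * water mass / dry mass
Step 3: w = 100 * 17.4 / 152.2 = 11.4%

11.4


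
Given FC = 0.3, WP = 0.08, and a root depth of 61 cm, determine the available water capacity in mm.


Step 1: Available water = (FC - WP) * depth * 10
Step 2: AW = (0.3 - 0.08) * 61 * 10
Step 3: AW = 0.22 * 61 * 10
Step 4: AW = 134.2 mm

134.2


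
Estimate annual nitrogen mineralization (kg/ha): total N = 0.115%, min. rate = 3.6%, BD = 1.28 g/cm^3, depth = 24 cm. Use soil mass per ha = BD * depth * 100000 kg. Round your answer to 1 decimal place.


Step 1: Soil mass per ha = BD * depth * 100000 = 1.28 * 24 * 100000 = 3072000 kg
Step 2: Total N pool = soil mass * N%/100 = 3072000 * 0.115/100 = 3532.8 kg/ha
Step 3: N mineralized = N pool * rate%/100 = 3532.8 * 3.6/100 = 127.2 kg/ha/yr

127.2


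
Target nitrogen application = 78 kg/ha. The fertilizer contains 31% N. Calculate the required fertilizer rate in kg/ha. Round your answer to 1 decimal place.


Step 1: Fertilizer rate = target N / (N content / 100)
Step 2: Rate = 78 / (31 / 100)
Step 3: Rate = 78 / 0.31
Step 4: Rate = 251.6 kg/ha

251.6


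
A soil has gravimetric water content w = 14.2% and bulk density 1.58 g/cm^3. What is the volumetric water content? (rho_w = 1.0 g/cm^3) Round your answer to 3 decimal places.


Step 1: theta = (w / 100) * BD / rho_w
Step 2: theta = (14.2 / 100) * 1.58 / 1.0
Step 3: theta = 0.142 * 1.58
Step 4: theta = 0.224

0.224


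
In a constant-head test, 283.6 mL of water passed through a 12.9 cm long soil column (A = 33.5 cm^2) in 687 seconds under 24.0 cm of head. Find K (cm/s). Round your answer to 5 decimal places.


Step 1: K = Q * L / (A * t * h)
Step 2: Numerator = 283.6 * 12.9 = 3658.44
Step 3: Denominator = 33.5 * 687 * 24.0 = 552348.0
Step 4: K = 3658.44 / 552348.0 = 0.00662 cm/s

0.00662


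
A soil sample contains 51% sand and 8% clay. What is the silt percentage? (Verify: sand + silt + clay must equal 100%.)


Step 1: sand + silt + clay = 100%
Step 2: silt = 100 - sand - clay
Step 3: silt = 100 - 51 - 8
Step 4: silt = 41%

41


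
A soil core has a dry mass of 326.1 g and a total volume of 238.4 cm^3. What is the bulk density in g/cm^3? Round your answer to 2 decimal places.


Step 1: Identify the formula: BD = dry mass / volume
Step 2: Substitute values: BD = 326.1 / 238.4
Step 3: BD = 1.37 g/cm^3

1.37


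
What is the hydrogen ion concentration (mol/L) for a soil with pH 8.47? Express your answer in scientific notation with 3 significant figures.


Step 1: [H+] = 10^(-pH)
Step 2: [H+] = 10^(-8.47)
Step 3: [H+] = 3.39e-09 mol/L

3.39e-09


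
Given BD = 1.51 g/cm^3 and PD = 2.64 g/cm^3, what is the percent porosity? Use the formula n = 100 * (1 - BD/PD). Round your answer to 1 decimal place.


Step 1: Formula: n = 100 * (1 - BD / PD)
Step 2: n = 100 * (1 - 1.51 / 2.64)
Step 3: n = 100 * (1 - 0.57197)
Step 4: n = 42.8%

42.8


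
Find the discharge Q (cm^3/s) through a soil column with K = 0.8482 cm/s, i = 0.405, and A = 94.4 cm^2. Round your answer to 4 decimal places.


Step 1: Apply Darcy's law: Q = K * i * A
Step 2: Q = 0.8482 * 0.405 * 94.4
Step 3: Q = 32.4284 cm^3/s

32.4284


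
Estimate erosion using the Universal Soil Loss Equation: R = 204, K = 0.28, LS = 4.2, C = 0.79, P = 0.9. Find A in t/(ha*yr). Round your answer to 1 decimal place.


Step 1: A = R * K * LS * C * P
Step 2: R * K = 204 * 0.28 = 57.12
Step 3: (R*K) * LS = 57.12 * 4.2 = 239.904
Step 4: * C * P = 239.904 * 0.79 * 0.9 = 170.6
Step 5: A = 170.6 t/(ha*yr)

170.6


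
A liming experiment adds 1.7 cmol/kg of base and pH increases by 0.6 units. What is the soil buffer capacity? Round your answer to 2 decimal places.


Step 1: BC = change in base / change in pH
Step 2: BC = 1.7 / 0.6
Step 3: BC = 2.83 cmol/(kg*pH unit)

2.83


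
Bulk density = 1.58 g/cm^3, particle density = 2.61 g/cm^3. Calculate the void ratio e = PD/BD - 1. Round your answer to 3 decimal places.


Step 1: e = PD / BD - 1
Step 2: e = 2.61 / 1.58 - 1
Step 3: e = 1.6519 - 1
Step 4: e = 0.652

0.652


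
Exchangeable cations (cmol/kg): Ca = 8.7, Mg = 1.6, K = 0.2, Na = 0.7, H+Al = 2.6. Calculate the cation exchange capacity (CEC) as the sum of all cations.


Step 1: CEC = Ca + Mg + K + Na + (H+Al)
Step 2: CEC = 8.7 + 1.6 + 0.2 + 0.7 + 2.6
Step 3: CEC = 13.8 cmol/kg

13.8


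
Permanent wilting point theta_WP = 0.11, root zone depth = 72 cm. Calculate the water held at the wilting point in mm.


Step 1: Water (mm) = theta_WP * depth * 10
Step 2: Water = 0.11 * 72 * 10
Step 3: Water = 79.2 mm

79.2


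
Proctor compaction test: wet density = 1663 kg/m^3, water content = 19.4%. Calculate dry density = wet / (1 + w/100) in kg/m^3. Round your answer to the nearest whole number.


Step 1: Dry density = wet density / (1 + w/100)
Step 2: Dry density = 1663 / (1 + 19.4/100)
Step 3: Dry density = 1663 / 1.194
Step 4: Dry density = 1393 kg/m^3

1393


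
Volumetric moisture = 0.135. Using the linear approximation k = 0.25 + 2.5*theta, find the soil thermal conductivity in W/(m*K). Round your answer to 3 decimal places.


Step 1: k = 0.25 + 2.5 * theta
Step 2: k = 0.25 + 2.5 * 0.135
Step 3: k = 0.25 + 0.338
Step 4: k = 0.588 W/(m*K)

0.588


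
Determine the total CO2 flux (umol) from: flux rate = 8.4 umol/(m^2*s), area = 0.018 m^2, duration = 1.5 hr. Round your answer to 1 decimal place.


Step 1: Convert time to seconds: 1.5 hr * 3600 = 5400.0 s
Step 2: Total = flux * area * time_s
Step 3: Total = 8.4 * 0.018 * 5400.0
Step 4: Total = 816.5 umol

816.5


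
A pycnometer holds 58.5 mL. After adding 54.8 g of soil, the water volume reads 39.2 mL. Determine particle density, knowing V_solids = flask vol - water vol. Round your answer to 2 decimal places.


Step 1: Volume of solids = flask volume - water volume with soil
Step 2: V_solids = 58.5 - 39.2 = 19.3 mL
Step 3: Particle density = mass / V_solids = 54.8 / 19.3 = 2.84 g/cm^3

2.84


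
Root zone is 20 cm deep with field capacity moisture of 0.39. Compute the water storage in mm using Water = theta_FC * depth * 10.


Step 1: Water (mm) = theta_FC * depth (cm) * 10
Step 2: Water = 0.39 * 20 * 10
Step 3: Water = 78.0 mm

78.0


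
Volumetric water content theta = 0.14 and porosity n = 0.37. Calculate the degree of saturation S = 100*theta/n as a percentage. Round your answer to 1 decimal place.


Step 1: S = 100 * theta_v / n
Step 2: S = 100 * 0.14 / 0.37
Step 3: S = 37.8%

37.8


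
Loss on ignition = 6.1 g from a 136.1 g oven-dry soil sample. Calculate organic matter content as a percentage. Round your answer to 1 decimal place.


Step 1: OM% = 100 * LOI / sample mass
Step 2: OM = 100 * 6.1 / 136.1
Step 3: OM = 4.5%

4.5


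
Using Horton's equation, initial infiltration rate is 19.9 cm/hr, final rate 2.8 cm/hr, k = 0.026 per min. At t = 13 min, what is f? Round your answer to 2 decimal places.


Step 1: f = fc + (f0 - fc) * exp(-k * t)
Step 2: exp(-0.026 * 13) = 0.713195
Step 3: f = 2.8 + (19.9 - 2.8) * 0.713195
Step 4: f = 2.8 + 17.1 * 0.713195
Step 5: f = 15.0 cm/hr

15.0


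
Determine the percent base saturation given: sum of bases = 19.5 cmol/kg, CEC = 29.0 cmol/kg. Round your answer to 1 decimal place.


Step 1: BS = 100 * (sum of bases) / CEC
Step 2: BS = 100 * 19.5 / 29.0
Step 3: BS = 67.2%

67.2


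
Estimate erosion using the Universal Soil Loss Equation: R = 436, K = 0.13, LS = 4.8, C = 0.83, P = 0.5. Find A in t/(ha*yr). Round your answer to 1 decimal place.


Step 1: A = R * K * LS * C * P
Step 2: R * K = 436 * 0.13 = 56.68
Step 3: (R*K) * LS = 56.68 * 4.8 = 272.064
Step 4: * C * P = 272.064 * 0.83 * 0.5 = 112.9
Step 5: A = 112.9 t/(ha*yr)

112.9


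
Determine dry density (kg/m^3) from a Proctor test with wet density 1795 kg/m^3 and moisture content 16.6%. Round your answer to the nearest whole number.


Step 1: Dry density = wet density / (1 + w/100)
Step 2: Dry density = 1795 / (1 + 16.6/100)
Step 3: Dry density = 1795 / 1.166
Step 4: Dry density = 1539 kg/m^3

1539


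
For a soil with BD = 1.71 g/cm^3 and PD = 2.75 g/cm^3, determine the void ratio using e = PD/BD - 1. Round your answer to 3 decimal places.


Step 1: e = PD / BD - 1
Step 2: e = 2.75 / 1.71 - 1
Step 3: e = 1.60819 - 1
Step 4: e = 0.608

0.608


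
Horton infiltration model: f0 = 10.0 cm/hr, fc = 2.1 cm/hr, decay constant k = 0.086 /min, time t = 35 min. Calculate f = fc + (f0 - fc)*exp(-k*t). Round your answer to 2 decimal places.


Step 1: f = fc + (f0 - fc) * exp(-k * t)
Step 2: exp(-0.086 * 35) = 0.049292
Step 3: f = 2.1 + (10.0 - 2.1) * 0.049292
Step 4: f = 2.1 + 7.9 * 0.049292
Step 5: f = 2.49 cm/hr

2.49


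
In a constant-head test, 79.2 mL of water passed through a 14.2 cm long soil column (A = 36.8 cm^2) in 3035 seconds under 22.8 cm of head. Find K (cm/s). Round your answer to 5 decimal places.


Step 1: K = Q * L / (A * t * h)
Step 2: Numerator = 79.2 * 14.2 = 1124.64
Step 3: Denominator = 36.8 * 3035 * 22.8 = 2546486.4
Step 4: K = 1124.64 / 2546486.4 = 0.00044 cm/s

0.00044


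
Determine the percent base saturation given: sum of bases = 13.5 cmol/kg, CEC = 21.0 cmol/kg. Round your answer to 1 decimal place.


Step 1: BS = 100 * (sum of bases) / CEC
Step 2: BS = 100 * 13.5 / 21.0
Step 3: BS = 64.3%

64.3


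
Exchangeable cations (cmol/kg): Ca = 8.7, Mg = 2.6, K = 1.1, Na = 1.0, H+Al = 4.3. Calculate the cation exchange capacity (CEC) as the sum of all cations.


Step 1: CEC = Ca + Mg + K + Na + (H+Al)
Step 2: CEC = 8.7 + 2.6 + 1.1 + 1.0 + 4.3
Step 3: CEC = 17.7 cmol/kg

17.7


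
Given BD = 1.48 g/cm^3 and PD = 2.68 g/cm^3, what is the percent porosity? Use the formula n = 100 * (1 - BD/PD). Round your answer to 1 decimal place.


Step 1: Formula: n = 100 * (1 - BD / PD)
Step 2: n = 100 * (1 - 1.48 / 2.68)
Step 3: n = 100 * (1 - 0.55224)
Step 4: n = 44.8%

44.8


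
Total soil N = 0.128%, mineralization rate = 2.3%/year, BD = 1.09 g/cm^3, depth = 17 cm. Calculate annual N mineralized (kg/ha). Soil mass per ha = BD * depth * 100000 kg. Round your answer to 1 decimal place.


Step 1: Soil mass per ha = BD * depth * 100000 = 1.09 * 17 * 100000 = 1853000 kg
Step 2: Total N pool = soil mass * N%/100 = 1853000 * 0.128/100 = 2371.84 kg/ha
Step 3: N mineralized = N pool * rate%/100 = 2371.84 * 2.3/100 = 54.6 kg/ha/yr

54.6


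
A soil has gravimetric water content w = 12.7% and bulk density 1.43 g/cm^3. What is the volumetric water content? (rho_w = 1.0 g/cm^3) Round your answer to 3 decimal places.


Step 1: theta = (w / 100) * BD / rho_w
Step 2: theta = (12.7 / 100) * 1.43 / 1.0
Step 3: theta = 0.127 * 1.43
Step 4: theta = 0.182

0.182


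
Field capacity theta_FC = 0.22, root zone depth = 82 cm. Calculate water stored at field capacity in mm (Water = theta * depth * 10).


Step 1: Water (mm) = theta_FC * depth (cm) * 10
Step 2: Water = 0.22 * 82 * 10
Step 3: Water = 180.4 mm

180.4


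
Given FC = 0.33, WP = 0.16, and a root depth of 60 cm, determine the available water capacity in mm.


Step 1: Available water = (FC - WP) * depth * 10
Step 2: AW = (0.33 - 0.16) * 60 * 10
Step 3: AW = 0.17 * 60 * 10
Step 4: AW = 102.0 mm

102.0


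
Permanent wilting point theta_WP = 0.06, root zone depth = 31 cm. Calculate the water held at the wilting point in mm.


Step 1: Water (mm) = theta_WP * depth * 10
Step 2: Water = 0.06 * 31 * 10
Step 3: Water = 18.6 mm

18.6


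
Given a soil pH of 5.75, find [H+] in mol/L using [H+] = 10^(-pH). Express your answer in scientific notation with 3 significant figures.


Step 1: [H+] = 10^(-pH)
Step 2: [H+] = 10^(-5.75)
Step 3: [H+] = 1.78e-06 mol/L

1.78e-06


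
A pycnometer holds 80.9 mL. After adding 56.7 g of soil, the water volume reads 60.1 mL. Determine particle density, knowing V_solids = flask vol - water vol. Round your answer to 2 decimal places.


Step 1: Volume of solids = flask volume - water volume with soil
Step 2: V_solids = 80.9 - 60.1 = 20.8 mL
Step 3: Particle density = mass / V_solids = 56.7 / 20.8 = 2.73 g/cm^3

2.73


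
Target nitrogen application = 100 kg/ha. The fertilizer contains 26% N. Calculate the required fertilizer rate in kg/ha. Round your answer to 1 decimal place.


Step 1: Fertilizer rate = target N / (N content / 100)
Step 2: Rate = 100 / (26 / 100)
Step 3: Rate = 100 / 0.26
Step 4: Rate = 384.6 kg/ha

384.6


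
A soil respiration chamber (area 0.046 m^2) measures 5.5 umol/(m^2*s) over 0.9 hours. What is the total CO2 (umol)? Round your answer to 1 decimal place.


Step 1: Convert time to seconds: 0.9 hr * 3600 = 3240.0 s
Step 2: Total = flux * area * time_s
Step 3: Total = 5.5 * 0.046 * 3240.0
Step 4: Total = 819.7 umol

819.7


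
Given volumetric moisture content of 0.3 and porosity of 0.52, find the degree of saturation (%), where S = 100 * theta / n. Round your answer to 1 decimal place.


Step 1: S = 100 * theta_v / n
Step 2: S = 100 * 0.3 / 0.52
Step 3: S = 57.7%

57.7


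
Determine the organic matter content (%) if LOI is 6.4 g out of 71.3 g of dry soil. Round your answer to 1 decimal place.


Step 1: OM% = 100 * LOI / sample mass
Step 2: OM = 100 * 6.4 / 71.3
Step 3: OM = 9.0%

9.0


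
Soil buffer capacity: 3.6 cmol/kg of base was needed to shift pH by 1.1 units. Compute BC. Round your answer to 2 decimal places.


Step 1: BC = change in base / change in pH
Step 2: BC = 3.6 / 1.1
Step 3: BC = 3.27 cmol/(kg*pH unit)

3.27


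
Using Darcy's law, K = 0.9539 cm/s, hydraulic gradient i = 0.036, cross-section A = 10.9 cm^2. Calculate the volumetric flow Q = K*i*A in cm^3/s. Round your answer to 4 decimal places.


Step 1: Apply Darcy's law: Q = K * i * A
Step 2: Q = 0.9539 * 0.036 * 10.9
Step 3: Q = 0.3743 cm^3/s

0.3743


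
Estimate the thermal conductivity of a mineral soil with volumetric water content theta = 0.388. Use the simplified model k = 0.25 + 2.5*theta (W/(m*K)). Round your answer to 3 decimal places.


Step 1: k = 0.25 + 2.5 * theta
Step 2: k = 0.25 + 2.5 * 0.388
Step 3: k = 0.25 + 0.97
Step 4: k = 1.22 W/(m*K)

1.22


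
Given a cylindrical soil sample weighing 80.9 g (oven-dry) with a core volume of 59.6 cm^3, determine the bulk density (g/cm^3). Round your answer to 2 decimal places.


Step 1: Identify the formula: BD = dry mass / volume
Step 2: Substitute values: BD = 80.9 / 59.6
Step 3: BD = 1.36 g/cm^3

1.36


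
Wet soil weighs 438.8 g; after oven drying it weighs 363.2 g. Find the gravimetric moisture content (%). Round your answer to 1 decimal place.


Step 1: Water mass = wet - dry = 438.8 - 363.2 = 75.6 g
Step 2: w = 100 * water mass / dry mass
Step 3: w = 100 * 75.6 / 363.2 = 20.8%

20.8


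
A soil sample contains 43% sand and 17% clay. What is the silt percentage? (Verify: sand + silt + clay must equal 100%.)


Step 1: sand + silt + clay = 100%
Step 2: silt = 100 - sand - clay
Step 3: silt = 100 - 43 - 17
Step 4: silt = 40%

40


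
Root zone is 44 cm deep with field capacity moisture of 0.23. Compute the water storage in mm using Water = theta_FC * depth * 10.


Step 1: Water (mm) = theta_FC * depth (cm) * 10
Step 2: Water = 0.23 * 44 * 10
Step 3: Water = 101.2 mm

101.2


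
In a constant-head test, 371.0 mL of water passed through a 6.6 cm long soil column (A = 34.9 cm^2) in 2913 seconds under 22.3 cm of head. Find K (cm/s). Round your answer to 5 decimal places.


Step 1: K = Q * L / (A * t * h)
Step 2: Numerator = 371.0 * 6.6 = 2448.6
Step 3: Denominator = 34.9 * 2913 * 22.3 = 2267100.51
Step 4: K = 2448.6 / 2267100.51 = 0.00108 cm/s

0.00108


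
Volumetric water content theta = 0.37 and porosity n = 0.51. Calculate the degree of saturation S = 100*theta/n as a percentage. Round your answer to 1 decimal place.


Step 1: S = 100 * theta_v / n
Step 2: S = 100 * 0.37 / 0.51
Step 3: S = 72.5%

72.5


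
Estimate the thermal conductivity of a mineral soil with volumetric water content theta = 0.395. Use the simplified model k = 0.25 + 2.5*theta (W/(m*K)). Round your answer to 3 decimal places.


Step 1: k = 0.25 + 2.5 * theta
Step 2: k = 0.25 + 2.5 * 0.395
Step 3: k = 0.25 + 0.988
Step 4: k = 1.238 W/(m*K)

1.238


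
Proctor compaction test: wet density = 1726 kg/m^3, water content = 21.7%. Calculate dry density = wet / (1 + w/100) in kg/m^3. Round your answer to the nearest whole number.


Step 1: Dry density = wet density / (1 + w/100)
Step 2: Dry density = 1726 / (1 + 21.7/100)
Step 3: Dry density = 1726 / 1.217
Step 4: Dry density = 1418 kg/m^3

1418


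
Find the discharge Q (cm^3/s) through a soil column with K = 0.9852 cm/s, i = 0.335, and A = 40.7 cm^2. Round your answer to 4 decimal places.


Step 1: Apply Darcy's law: Q = K * i * A
Step 2: Q = 0.9852 * 0.335 * 40.7
Step 3: Q = 13.4327 cm^3/s

13.4327


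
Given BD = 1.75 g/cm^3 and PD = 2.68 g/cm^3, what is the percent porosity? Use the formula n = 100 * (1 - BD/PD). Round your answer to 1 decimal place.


Step 1: Formula: n = 100 * (1 - BD / PD)
Step 2: n = 100 * (1 - 1.75 / 2.68)
Step 3: n = 100 * (1 - 0.65299)
Step 4: n = 34.7%

34.7


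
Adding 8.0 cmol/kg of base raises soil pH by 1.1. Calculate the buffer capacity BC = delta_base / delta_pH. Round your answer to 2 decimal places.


Step 1: BC = change in base / change in pH
Step 2: BC = 8.0 / 1.1
Step 3: BC = 7.27 cmol/(kg*pH unit)

7.27


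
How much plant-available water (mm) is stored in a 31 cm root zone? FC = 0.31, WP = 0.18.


Step 1: Available water = (FC - WP) * depth * 10
Step 2: AW = (0.31 - 0.18) * 31 * 10
Step 3: AW = 0.13 * 31 * 10
Step 4: AW = 40.3 mm

40.3


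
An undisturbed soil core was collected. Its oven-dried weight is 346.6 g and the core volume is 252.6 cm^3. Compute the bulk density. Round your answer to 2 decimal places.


Step 1: Identify the formula: BD = dry mass / volume
Step 2: Substitute values: BD = 346.6 / 252.6
Step 3: BD = 1.37 g/cm^3

1.37


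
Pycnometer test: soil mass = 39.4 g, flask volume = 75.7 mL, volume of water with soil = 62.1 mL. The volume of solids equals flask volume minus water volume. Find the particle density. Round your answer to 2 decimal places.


Step 1: Volume of solids = flask volume - water volume with soil
Step 2: V_solids = 75.7 - 62.1 = 13.6 mL
Step 3: Particle density = mass / V_solids = 39.4 / 13.6 = 2.9 g/cm^3

2.9


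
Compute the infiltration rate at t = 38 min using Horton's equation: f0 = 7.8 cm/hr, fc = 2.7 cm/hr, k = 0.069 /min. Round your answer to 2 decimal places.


Step 1: f = fc + (f0 - fc) * exp(-k * t)
Step 2: exp(-0.069 * 38) = 0.072657
Step 3: f = 2.7 + (7.8 - 2.7) * 0.072657
Step 4: f = 2.7 + 5.1 * 0.072657
Step 5: f = 3.07 cm/hr

3.07


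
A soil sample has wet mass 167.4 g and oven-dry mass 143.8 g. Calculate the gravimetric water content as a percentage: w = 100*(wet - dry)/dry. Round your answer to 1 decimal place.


Step 1: Water mass = wet - dry = 167.4 - 143.8 = 23.6 g
Step 2: w = 100 * water mass / dry mass
Step 3: w = 100 * 23.6 / 143.8 = 16.4%

16.4


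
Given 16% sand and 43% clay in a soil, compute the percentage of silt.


Step 1: sand + silt + clay = 100%
Step 2: silt = 100 - sand - clay
Step 3: silt = 100 - 16 - 43
Step 4: silt = 41%

41


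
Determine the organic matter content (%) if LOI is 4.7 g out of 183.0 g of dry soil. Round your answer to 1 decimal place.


Step 1: OM% = 100 * LOI / sample mass
Step 2: OM = 100 * 4.7 / 183.0
Step 3: OM = 2.6%

2.6


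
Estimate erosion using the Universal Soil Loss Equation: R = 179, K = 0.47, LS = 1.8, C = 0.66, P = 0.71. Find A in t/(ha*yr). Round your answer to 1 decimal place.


Step 1: A = R * K * LS * C * P
Step 2: R * K = 179 * 0.47 = 84.13
Step 3: (R*K) * LS = 84.13 * 1.8 = 151.434
Step 4: * C * P = 151.434 * 0.66 * 0.71 = 71.0
Step 5: A = 71.0 t/(ha*yr)

71.0


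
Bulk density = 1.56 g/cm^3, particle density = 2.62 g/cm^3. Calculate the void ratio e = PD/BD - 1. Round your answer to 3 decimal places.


Step 1: e = PD / BD - 1
Step 2: e = 2.62 / 1.56 - 1
Step 3: e = 1.67949 - 1
Step 4: e = 0.679

0.679


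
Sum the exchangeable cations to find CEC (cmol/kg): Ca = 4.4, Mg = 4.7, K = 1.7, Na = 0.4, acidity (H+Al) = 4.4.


Step 1: CEC = Ca + Mg + K + Na + (H+Al)
Step 2: CEC = 4.4 + 4.7 + 1.7 + 0.4 + 4.4
Step 3: CEC = 15.6 cmol/kg

15.6


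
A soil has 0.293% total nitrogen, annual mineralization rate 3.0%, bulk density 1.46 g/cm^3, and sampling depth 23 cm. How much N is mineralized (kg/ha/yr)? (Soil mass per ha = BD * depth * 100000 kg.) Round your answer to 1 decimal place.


Step 1: Soil mass per ha = BD * depth * 100000 = 1.46 * 23 * 100000 = 3358000 kg
Step 2: Total N pool = soil mass * N%/100 = 3358000 * 0.293/100 = 9838.94 kg/ha
Step 3: N mineralized = N pool * rate%/100 = 9838.94 * 3.0/100 = 295.2 kg/ha/yr

295.2


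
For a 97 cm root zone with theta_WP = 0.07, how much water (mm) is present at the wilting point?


Step 1: Water (mm) = theta_WP * depth * 10
Step 2: Water = 0.07 * 97 * 10
Step 3: Water = 67.9 mm

67.9
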